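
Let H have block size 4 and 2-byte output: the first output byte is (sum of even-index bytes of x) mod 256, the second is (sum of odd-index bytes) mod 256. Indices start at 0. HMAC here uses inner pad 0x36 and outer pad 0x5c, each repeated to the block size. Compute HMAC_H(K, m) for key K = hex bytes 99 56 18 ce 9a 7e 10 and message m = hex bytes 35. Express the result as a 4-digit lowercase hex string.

3b24

Key hex bytes 99 56 18 ce 9a 7e 10 is 7 bytes > B = 4, so hash it first: H(key) = 5b a2, then zero-pad to 4 bytes: K' = 5b a2 00 00.
K' ⊕ ipad = 6d 94 36 36.  K' ⊕ opad = 07 fe 5c 5c.
Inner input = (K'⊕ipad) ∥ m = 6d 94 36 36 ∥ 35.
Inner hash: even-index sum = 216 mod 256 = 216; odd-index sum = 202 mod 256 = 202 → d8 ca.
Outer input = (K'⊕opad) ∥ inner = 07 fe 5c 5c ∥ d8 ca.
Outer hash (tag): even-index sum = 315 mod 256 = 59; odd-index sum = 548 mod 256 = 36 → 3b 24.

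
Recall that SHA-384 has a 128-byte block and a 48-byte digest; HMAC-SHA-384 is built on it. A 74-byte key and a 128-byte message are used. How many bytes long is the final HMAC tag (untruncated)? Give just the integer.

The tag is one SHA-384 digest: 48 bytes.

48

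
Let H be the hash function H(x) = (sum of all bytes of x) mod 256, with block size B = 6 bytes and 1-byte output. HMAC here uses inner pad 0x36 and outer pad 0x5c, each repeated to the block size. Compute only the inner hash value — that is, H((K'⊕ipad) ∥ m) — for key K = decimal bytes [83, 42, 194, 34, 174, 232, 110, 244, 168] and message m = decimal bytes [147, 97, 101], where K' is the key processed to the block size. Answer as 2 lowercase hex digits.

9e

Key decimal bytes [83, 42, 194, 34, 174, 232, 110, 244, 168] = 53 2a c2 22 ae e8 6e f4 a8 is 9 bytes > B = 6, so hash it first: H(key) = 01, then zero-pad to 6 bytes: K' = 01 00 00 00 00 00.
K' ⊕ ipad = 37 36 36 36 36 36.
Inner input = 37 36 36 36 36 36 ∥ 93 61 65.
Inner hash: sum = 55+54+54+54+54+54+147+97+101 = 670; mod 256 = 158 → 9e.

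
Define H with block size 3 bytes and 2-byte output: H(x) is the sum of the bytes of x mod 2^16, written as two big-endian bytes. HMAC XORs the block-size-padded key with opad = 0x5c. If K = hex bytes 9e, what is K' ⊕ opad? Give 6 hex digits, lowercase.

Key hex bytes 9e is 1 byte ≤ B = 3; zero-pad to 3 bytes: K' = 9e 00 00.
XOR each byte with 0x5c: 9e⊕5c=c2, 00⊕5c=5c, 00⊕5c=5c.

c25c5c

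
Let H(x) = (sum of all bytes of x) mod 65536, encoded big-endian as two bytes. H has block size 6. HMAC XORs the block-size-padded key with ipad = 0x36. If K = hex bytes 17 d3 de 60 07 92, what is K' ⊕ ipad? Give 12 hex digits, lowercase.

21e5e85631a4

Key hex bytes 17 d3 de 60 07 92 is exactly B = 6 bytes: K' = 17 d3 de 60 07 92.
XOR each byte with 0x36: 17⊕36=21, d3⊕36=e5, de⊕36=e8, 60⊕36=56, 07⊕36=31, 92⊕36=a4.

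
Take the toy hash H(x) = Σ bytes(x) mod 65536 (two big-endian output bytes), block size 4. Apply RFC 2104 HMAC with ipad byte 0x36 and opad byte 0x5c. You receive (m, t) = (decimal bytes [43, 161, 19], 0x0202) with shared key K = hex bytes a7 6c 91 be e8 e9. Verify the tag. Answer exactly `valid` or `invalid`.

valid

Key hex bytes a7 6c 91 be e8 e9 is 6 bytes > B = 4, so hash it first: H(key) = 04 33, then zero-pad to 4 bytes: K' = 04 33 00 00.
K' ⊕ ipad = 32 05 36 36; K' ⊕ opad = 58 6f 5c 5c.
Inner hash: sum = 50+5+54+54+43+161+19 = 386 → 01 82.
Outer hash (recomputed tag): sum = 88+111+92+92+1+130 = 514 → 02 02.
Recomputed tag = 0202; claimed = 0202 → match.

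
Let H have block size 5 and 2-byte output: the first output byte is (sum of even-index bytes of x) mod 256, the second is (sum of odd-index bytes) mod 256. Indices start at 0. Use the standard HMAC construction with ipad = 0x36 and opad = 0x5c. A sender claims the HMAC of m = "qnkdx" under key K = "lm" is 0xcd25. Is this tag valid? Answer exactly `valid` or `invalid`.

valid

Key "lm" = 6c 6d is 2 bytes ≤ B = 5; zero-pad to 5 bytes: K' = 6c 6d 00 00 00.
K' ⊕ ipad = 5a 5b 36 36 36; K' ⊕ opad = 30 31 5c 5c 5c.
Inner hash: even-index sum = 408 mod 256 = 152; odd-index sum = 485 mod 256 = 229 → 98 e5.
Outer hash (recomputed tag): even-index sum = 461 mod 256 = 205; odd-index sum = 293 mod 256 = 37 → cd 25.
Recomputed tag = cd25; claimed = cd25 → match.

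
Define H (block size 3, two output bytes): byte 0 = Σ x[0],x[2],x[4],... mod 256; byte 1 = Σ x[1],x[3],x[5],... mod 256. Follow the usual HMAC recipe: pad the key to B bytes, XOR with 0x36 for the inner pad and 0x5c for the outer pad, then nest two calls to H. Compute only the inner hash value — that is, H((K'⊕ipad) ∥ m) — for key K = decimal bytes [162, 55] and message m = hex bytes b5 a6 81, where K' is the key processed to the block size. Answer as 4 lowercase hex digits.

Key decimal bytes [162, 55] = a2 37 is 2 bytes ≤ B = 3; zero-pad to 3 bytes: K' = a2 37 00.
K' ⊕ ipad = 94 01 36.
Inner input = 94 01 36 ∥ b5 a6 81.
Inner hash: even-index sum = 368 mod 256 = 112; odd-index sum = 311 mod 256 = 55 → 70 37.

7037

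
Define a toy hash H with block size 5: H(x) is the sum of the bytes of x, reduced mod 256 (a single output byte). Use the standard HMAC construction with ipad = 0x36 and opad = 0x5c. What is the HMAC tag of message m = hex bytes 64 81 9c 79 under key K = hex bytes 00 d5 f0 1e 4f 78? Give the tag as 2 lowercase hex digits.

d4

Key hex bytes 00 d5 f0 1e 4f 78 is 6 bytes > B = 5, so hash it first: H(key) = aa, then zero-pad to 5 bytes: K' = aa 00 00 00 00.
K' ⊕ ipad = 9c 36 36 36 36.  K' ⊕ opad = f6 5c 5c 5c 5c.
Inner input = (K'⊕ipad) ∥ m = 9c 36 36 36 36 ∥ 64 81 9c 79.
Inner hash: sum = 156+54+54+54+54+100+129+156+121 = 878; mod 256 = 110 → 6e.
Outer input = (K'⊕opad) ∥ inner = f6 5c 5c 5c 5c ∥ 6e.
Outer hash (tag): sum = 246+92+92+92+92+110 = 724; mod 256 = 212 → d4.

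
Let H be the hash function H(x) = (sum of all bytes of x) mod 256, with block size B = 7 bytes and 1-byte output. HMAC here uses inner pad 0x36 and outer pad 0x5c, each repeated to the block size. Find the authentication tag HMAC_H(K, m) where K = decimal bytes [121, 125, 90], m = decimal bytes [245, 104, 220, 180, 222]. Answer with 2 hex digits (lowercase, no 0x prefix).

Key decimal bytes [121, 125, 90] = 79 7d 5a is 3 bytes ≤ B = 7; zero-pad to 7 bytes: K' = 79 7d 5a 00 00 00 00.
K' ⊕ ipad = 4f 4b 6c 36 36 36 36.  K' ⊕ opad = 25 21 06 5c 5c 5c 5c.
Inner input = (K'⊕ipad) ∥ m = 4f 4b 6c 36 36 36 36 ∥ f5 68 dc b4 de.
Inner hash: sum = 79+75+108+54+54+54+54+245+104+220+180+222 = 1449; mod 256 = 169 → a9.
Outer input = (K'⊕opad) ∥ inner = 25 21 06 5c 5c 5c 5c ∥ a9.
Outer hash (tag): sum = 37+33+6+92+92+92+92+169 = 613; mod 256 = 101 → 65.

65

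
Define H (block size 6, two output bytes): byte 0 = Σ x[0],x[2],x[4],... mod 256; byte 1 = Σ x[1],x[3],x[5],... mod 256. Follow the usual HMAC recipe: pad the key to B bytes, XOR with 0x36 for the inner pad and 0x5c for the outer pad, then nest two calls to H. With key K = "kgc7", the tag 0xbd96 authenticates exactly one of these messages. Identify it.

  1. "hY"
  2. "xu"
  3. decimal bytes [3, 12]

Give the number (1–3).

Key "kgc7" = 6b 67 63 37 is 4 bytes ≤ B = 6; zero-pad to 6 bytes: K' = 6b 67 63 37 00 00.
K' ⊕ ipad = 5d 51 55 01 36 36; K' ⊕ opad = 37 3b 3f 6b 5c 5c.
m1: inner = H(5d 51 55 01 36 36 68 59) = 50 e1; tag = H(37 3b 3f 6b 5c 5c 50 e1) = 22e3
m2: inner = H(5d 51 55 01 36 36 78 75) = 60 fd; tag = H(37 3b 3f 6b 5c 5c 60 fd) = 32ff
m3: inner = H(5d 51 55 01 36 36 03 0c) = eb 94; tag = H(37 3b 3f 6b 5c 5c eb 94) = bd96 ← matches

3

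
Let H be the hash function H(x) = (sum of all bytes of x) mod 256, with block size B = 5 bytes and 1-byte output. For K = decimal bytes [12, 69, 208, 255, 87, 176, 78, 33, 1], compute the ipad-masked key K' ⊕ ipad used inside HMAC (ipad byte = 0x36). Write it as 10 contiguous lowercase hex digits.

a136363636

Key decimal bytes [12, 69, 208, 255, 87, 176, 78, 33, 1] = 0c 45 d0 ff 57 b0 4e 21 01 is 9 bytes > B = 5, so hash it first: H(key) = 97, then zero-pad to 5 bytes: K' = 97 00 00 00 00.
XOR each byte with 0x36: 97⊕36=a1, 00⊕36=36, 00⊕36=36, 00⊕36=36, 00⊕36=36.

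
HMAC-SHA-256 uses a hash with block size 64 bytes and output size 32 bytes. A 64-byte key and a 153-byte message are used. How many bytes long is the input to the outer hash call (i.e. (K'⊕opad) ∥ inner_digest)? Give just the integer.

Key is 64 ≤ 64 bytes, zero-padded: |K'| = 64.
Outer input = (K'⊕opad) ∥ H(inner) → 64 + 32 = 96 bytes.

96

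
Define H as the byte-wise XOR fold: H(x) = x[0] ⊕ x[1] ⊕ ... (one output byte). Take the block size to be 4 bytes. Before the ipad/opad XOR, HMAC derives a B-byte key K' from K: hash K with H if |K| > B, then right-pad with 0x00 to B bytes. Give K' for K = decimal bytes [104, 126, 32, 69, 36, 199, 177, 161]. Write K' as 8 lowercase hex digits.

|K| = 8 > B = 4, so first hash the key.
H(K): XOR 68⊕7e⊕20⊕45⊕24⊕c7⊕b1⊕a1 = 80.
Zero-pad H(K) = 80 to 4 bytes: K' = 80 00 00 00.

80000000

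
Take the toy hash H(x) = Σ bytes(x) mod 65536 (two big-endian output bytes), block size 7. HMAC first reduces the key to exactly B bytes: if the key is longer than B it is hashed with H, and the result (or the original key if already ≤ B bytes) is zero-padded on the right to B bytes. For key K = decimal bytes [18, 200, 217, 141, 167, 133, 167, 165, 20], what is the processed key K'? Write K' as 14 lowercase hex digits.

04cc0000000000

|K| = 9 > B = 7, so first hash the key.
H(K): sum = 18+200+217+141+167+133+167+165+20 = 1228 → 04 cc.
Zero-pad H(K) = 04 cc to 7 bytes: K' = 04 cc 00 00 00 00 00.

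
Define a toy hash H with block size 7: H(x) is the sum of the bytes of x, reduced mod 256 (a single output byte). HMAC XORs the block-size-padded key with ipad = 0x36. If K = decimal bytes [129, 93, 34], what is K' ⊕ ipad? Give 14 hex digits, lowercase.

b76b1436363636

Key decimal bytes [129, 93, 34] = 81 5d 22 is 3 bytes ≤ B = 7; zero-pad to 7 bytes: K' = 81 5d 22 00 00 00 00.
XOR each byte with 0x36: 81⊕36=b7, 5d⊕36=6b, 22⊕36=14, 00⊕36=36, 00⊕36=36, 00⊕36=36, 00⊕36=36.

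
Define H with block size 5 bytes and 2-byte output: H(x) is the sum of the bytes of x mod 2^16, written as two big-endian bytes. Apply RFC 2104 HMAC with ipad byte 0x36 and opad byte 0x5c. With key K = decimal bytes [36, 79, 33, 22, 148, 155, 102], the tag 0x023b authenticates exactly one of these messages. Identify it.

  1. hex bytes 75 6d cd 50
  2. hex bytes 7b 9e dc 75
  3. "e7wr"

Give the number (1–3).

Key decimal bytes [36, 79, 33, 22, 148, 155, 102] = 24 4f 21 16 94 9b 66 is 7 bytes > B = 5, so hash it first: H(key) = 02 3f, then zero-pad to 5 bytes: K' = 02 3f 00 00 00.
K' ⊕ ipad = 34 09 36 36 36; K' ⊕ opad = 5e 63 5c 5c 5c.
m1: inner = H(34 09 36 36 36 75 6d cd 50) = 02 de; tag = H(5e 63 5c 5c 5c 02 de) = 02b5
m2: inner = H(34 09 36 36 36 7b 9e dc 75) = 03 49; tag = H(5e 63 5c 5c 5c 03 49) = 0221
m3: inner = H(34 09 36 36 36 65 37 77 72) = 02 64; tag = H(5e 63 5c 5c 5c 02 64) = 023b ← matches

3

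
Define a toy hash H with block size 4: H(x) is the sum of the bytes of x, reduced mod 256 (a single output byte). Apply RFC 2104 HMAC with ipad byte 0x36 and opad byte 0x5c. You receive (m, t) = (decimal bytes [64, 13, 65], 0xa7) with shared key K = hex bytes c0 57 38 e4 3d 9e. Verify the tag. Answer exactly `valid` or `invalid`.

Key hex bytes c0 57 38 e4 3d 9e is 6 bytes > B = 4, so hash it first: H(key) = 0e, then zero-pad to 4 bytes: K' = 0e 00 00 00.
K' ⊕ ipad = 38 36 36 36; K' ⊕ opad = 52 5c 5c 5c.
Inner hash: sum = 56+54+54+54+64+13+65 = 360; mod 256 = 104 → 68.
Outer hash (recomputed tag): sum = 82+92+92+92+104 = 462; mod 256 = 206 → ce.
Recomputed tag = ce; claimed = a7 → mismatch.

invalid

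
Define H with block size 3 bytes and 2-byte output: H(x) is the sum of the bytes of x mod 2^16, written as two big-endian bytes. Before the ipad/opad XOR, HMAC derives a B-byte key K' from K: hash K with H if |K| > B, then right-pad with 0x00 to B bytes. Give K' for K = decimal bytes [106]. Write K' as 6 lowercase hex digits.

6a0000

Key decimal bytes [106] = 6a is 1 byte ≤ B = 3; zero-pad to 3 bytes: K' = 6a 00 00.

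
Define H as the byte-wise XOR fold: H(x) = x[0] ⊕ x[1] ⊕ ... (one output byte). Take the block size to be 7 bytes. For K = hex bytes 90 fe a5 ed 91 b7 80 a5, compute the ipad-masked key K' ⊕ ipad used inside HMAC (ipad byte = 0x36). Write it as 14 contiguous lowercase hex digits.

13363636363636

Key hex bytes 90 fe a5 ed 91 b7 80 a5 is 8 bytes > B = 7, so hash it first: H(key) = 25, then zero-pad to 7 bytes: K' = 25 00 00 00 00 00 00.
XOR each byte with 0x36: 25⊕36=13, 00⊕36=36, 00⊕36=36, 00⊕36=36, 00⊕36=36, 00⊕36=36, 00⊕36=36.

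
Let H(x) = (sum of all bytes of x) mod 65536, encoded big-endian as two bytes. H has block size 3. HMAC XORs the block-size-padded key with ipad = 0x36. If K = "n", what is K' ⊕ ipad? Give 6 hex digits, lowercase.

Key "n" = 6e is 1 byte ≤ B = 3; zero-pad to 3 bytes: K' = 6e 00 00.
XOR each byte with 0x36: 6e⊕36=58, 00⊕36=36, 00⊕36=36.

583636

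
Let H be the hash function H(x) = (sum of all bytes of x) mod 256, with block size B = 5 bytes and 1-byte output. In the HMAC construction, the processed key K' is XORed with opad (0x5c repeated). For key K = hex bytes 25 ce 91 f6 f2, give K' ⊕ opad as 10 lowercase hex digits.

7992cdaaae

Key hex bytes 25 ce 91 f6 f2 is exactly B = 5 bytes: K' = 25 ce 91 f6 f2.
XOR each byte with 0x5c: 25⊕5c=79, ce⊕5c=92, 91⊕5c=cd, f6⊕5c=aa, f2⊕5c=ae.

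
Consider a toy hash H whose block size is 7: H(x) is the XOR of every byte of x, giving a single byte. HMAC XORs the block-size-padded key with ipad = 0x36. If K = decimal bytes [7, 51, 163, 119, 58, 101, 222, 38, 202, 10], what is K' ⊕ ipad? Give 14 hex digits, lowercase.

b1363636363636

Key decimal bytes [7, 51, 163, 119, 58, 101, 222, 38, 202, 10] = 07 33 a3 77 3a 65 de 26 ca 0a is 10 bytes > B = 7, so hash it first: H(key) = 87, then zero-pad to 7 bytes: K' = 87 00 00 00 00 00 00.
XOR each byte with 0x36: 87⊕36=b1, 00⊕36=36, 00⊕36=36, 00⊕36=36, 00⊕36=36, 00⊕36=36, 00⊕36=36.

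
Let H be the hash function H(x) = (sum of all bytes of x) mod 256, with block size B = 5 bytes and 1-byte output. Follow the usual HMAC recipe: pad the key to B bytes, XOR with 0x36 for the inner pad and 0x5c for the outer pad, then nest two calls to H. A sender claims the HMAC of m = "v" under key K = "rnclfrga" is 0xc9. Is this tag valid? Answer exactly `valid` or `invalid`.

Key "rnclfrga" = 72 6e 63 6c 66 72 67 61 is 8 bytes > B = 5, so hash it first: H(key) = 4f, then zero-pad to 5 bytes: K' = 4f 00 00 00 00.
K' ⊕ ipad = 79 36 36 36 36; K' ⊕ opad = 13 5c 5c 5c 5c.
Inner hash: sum = 121+54+54+54+54+118 = 455; mod 256 = 199 → c7.
Outer hash (recomputed tag): sum = 19+92+92+92+92+199 = 586; mod 256 = 74 → 4a.
Recomputed tag = 4a; claimed = c9 → mismatch.

invalid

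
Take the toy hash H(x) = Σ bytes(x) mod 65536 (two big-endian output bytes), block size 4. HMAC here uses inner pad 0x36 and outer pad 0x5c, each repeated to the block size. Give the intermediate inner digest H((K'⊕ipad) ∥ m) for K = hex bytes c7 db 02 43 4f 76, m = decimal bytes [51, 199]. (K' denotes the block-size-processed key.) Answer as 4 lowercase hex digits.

0234

Key hex bytes c7 db 02 43 4f 76 is 6 bytes > B = 4, so hash it first: H(key) = 02 ac, then zero-pad to 4 bytes: K' = 02 ac 00 00.
K' ⊕ ipad = 34 9a 36 36.
Inner input = 34 9a 36 36 ∥ 33 c7.
Inner hash: sum = 52+154+54+54+51+199 = 564 → 02 34.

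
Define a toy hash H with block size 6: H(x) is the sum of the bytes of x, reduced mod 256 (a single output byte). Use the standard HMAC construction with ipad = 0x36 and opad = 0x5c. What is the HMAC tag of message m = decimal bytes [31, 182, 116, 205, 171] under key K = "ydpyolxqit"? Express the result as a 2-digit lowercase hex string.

27

Key "ydpyolxqit" = 79 64 70 79 6f 6c 78 71 69 74 is 10 bytes > B = 6, so hash it first: H(key) = 67, then zero-pad to 6 bytes: K' = 67 00 00 00 00 00.
K' ⊕ ipad = 51 36 36 36 36 36.  K' ⊕ opad = 3b 5c 5c 5c 5c 5c.
Inner input = (K'⊕ipad) ∥ m = 51 36 36 36 36 36 ∥ 1f b6 74 cd ab.
Inner hash: sum = 81+54+54+54+54+54+31+182+116+205+171 = 1056; mod 256 = 32 → 20.
Outer input = (K'⊕opad) ∥ inner = 3b 5c 5c 5c 5c 5c ∥ 20.
Outer hash (tag): sum = 59+92+92+92+92+92+32 = 551; mod 256 = 39 → 27.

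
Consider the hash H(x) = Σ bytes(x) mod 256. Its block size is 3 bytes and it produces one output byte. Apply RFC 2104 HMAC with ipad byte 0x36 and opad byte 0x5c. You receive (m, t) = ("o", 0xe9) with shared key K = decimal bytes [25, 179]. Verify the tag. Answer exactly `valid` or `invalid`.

Key decimal bytes [25, 179] = 19 b3 is 2 bytes ≤ B = 3; zero-pad to 3 bytes: K' = 19 b3 00.
K' ⊕ ipad = 2f 85 36; K' ⊕ opad = 45 ef 5c.
Inner hash: sum = 47+133+54+111 = 345; mod 256 = 89 → 59.
Outer hash (recomputed tag): sum = 69+239+92+89 = 489; mod 256 = 233 → e9.
Recomputed tag = e9; claimed = e9 → match.

valid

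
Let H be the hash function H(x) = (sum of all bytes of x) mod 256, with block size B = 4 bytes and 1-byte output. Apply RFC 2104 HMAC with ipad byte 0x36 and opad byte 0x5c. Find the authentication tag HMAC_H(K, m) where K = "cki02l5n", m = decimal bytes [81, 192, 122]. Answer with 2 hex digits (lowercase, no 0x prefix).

Key "cki02l5n" = 63 6b 69 30 32 6c 35 6e is 8 bytes > B = 4, so hash it first: H(key) = a8, then zero-pad to 4 bytes: K' = a8 00 00 00.
K' ⊕ ipad = 9e 36 36 36.  K' ⊕ opad = f4 5c 5c 5c.
Inner input = (K'⊕ipad) ∥ m = 9e 36 36 36 ∥ 51 c0 7a.
Inner hash: sum = 158+54+54+54+81+192+122 = 715; mod 256 = 203 → cb.
Outer input = (K'⊕opad) ∥ inner = f4 5c 5c 5c ∥ cb.
Outer hash (tag): sum = 244+92+92+92+203 = 723; mod 256 = 211 → d3.

d3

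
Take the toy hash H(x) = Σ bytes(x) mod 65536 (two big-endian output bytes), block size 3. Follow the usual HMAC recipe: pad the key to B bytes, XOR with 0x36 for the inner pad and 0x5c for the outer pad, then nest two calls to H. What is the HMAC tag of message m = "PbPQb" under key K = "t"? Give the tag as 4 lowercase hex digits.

0145

Key "t" = 74 is 1 byte ≤ B = 3; zero-pad to 3 bytes: K' = 74 00 00.
K' ⊕ ipad = 42 36 36.  K' ⊕ opad = 28 5c 5c.
Inner input = (K'⊕ipad) ∥ m = 42 36 36 ∥ 50 62 50 51 62.
Inner hash: sum = 66+54+54+80+98+80+81+98 = 611 → 02 63.
Outer input = (K'⊕opad) ∥ inner = 28 5c 5c ∥ 02 63.
Outer hash (tag): sum = 40+92+92+2+99 = 325 → 01 45.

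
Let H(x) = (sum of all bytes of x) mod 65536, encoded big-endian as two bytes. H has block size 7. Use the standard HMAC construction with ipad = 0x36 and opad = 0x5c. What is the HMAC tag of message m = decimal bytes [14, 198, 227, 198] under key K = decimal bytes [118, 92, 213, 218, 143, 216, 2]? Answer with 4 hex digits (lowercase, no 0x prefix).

03c5

Key decimal bytes [118, 92, 213, 218, 143, 216, 2] = 76 5c d5 da 8f d8 02 is exactly B = 7 bytes: K' = 76 5c d5 da 8f d8 02.
K' ⊕ ipad = 40 6a e3 ec b9 ee 34.  K' ⊕ opad = 2a 00 89 86 d3 84 5e.
Inner input = (K'⊕ipad) ∥ m = 40 6a e3 ec b9 ee 34 ∥ 0e c6 e3 c6.
Inner hash: sum = 64+106+227+236+185+238+52+14+198+227+198 = 1745 → 06 d1.
Outer input = (K'⊕opad) ∥ inner = 2a 00 89 86 d3 84 5e ∥ 06 d1.
Outer hash (tag): sum = 42+0+137+134+211+132+94+6+209 = 965 → 03 c5.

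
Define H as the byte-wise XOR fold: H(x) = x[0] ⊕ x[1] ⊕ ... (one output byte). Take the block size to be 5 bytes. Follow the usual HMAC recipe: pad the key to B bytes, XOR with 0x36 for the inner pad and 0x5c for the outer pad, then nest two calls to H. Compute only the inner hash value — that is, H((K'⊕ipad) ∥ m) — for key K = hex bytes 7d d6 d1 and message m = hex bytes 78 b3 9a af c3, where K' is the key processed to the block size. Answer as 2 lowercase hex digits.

71

Key hex bytes 7d d6 d1 is 3 bytes ≤ B = 5; zero-pad to 5 bytes: K' = 7d d6 d1 00 00.
K' ⊕ ipad = 4b e0 e7 36 36.
Inner input = 4b e0 e7 36 36 ∥ 78 b3 9a af c3.
Inner hash: XOR 4b⊕e0⊕e7⊕36⊕36⊕78⊕b3⊕9a⊕af⊕c3 = 71.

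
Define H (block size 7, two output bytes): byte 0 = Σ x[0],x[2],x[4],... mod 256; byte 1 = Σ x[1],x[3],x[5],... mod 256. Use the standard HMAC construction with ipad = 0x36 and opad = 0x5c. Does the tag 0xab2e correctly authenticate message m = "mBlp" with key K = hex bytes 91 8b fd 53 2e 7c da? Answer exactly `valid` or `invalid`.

Key hex bytes 91 8b fd 53 2e 7c da is exactly B = 7 bytes: K' = 91 8b fd 53 2e 7c da.
K' ⊕ ipad = a7 bd cb 65 18 4a ec; K' ⊕ opad = cd d7 a1 0f 72 20 86.
Inner hash: even-index sum = 808 mod 256 = 40; odd-index sum = 581 mod 256 = 69 → 28 45.
Outer hash (recomputed tag): even-index sum = 683 mod 256 = 171; odd-index sum = 302 mod 256 = 46 → ab 2e.
Recomputed tag = ab2e; claimed = ab2e → match.

valid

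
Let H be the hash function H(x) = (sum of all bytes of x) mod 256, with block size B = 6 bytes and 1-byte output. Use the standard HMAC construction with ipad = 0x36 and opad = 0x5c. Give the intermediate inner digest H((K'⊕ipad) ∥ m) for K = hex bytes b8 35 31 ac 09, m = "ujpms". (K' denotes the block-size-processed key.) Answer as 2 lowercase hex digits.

Key hex bytes b8 35 31 ac 09 is 5 bytes ≤ B = 6; zero-pad to 6 bytes: K' = b8 35 31 ac 09 00.
K' ⊕ ipad = 8e 03 07 9a 3f 36.
Inner input = 8e 03 07 9a 3f 36 ∥ 75 6a 70 6d 73.
Inner hash: sum = 142+3+7+154+63+54+117+106+112+109+115 = 982; mod 256 = 214 → d6.

d6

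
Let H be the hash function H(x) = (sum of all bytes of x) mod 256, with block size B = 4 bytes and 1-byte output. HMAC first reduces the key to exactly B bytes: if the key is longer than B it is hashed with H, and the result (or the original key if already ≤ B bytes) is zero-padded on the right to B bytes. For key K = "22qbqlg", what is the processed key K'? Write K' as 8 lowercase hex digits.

|K| = 7 > B = 4, so first hash the key.
H(K): sum = 50+50+113+98+113+108+103 = 635; mod 256 = 123 → 7b.
Zero-pad H(K) = 7b to 4 bytes: K' = 7b 00 00 00.

7b000000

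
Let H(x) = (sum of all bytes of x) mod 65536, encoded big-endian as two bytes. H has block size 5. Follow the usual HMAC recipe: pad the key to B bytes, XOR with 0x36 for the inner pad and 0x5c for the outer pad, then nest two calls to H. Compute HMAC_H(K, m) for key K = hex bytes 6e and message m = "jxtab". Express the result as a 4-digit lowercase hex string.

01ee

Key hex bytes 6e is 1 byte ≤ B = 5; zero-pad to 5 bytes: K' = 6e 00 00 00 00.
K' ⊕ ipad = 58 36 36 36 36.  K' ⊕ opad = 32 5c 5c 5c 5c.
Inner input = (K'⊕ipad) ∥ m = 58 36 36 36 36 ∥ 6a 78 74 61 62.
Inner hash: sum = 88+54+54+54+54+106+120+116+97+98 = 841 → 03 49.
Outer input = (K'⊕opad) ∥ inner = 32 5c 5c 5c 5c ∥ 03 49.
Outer hash (tag): sum = 50+92+92+92+92+3+73 = 494 → 01 ee.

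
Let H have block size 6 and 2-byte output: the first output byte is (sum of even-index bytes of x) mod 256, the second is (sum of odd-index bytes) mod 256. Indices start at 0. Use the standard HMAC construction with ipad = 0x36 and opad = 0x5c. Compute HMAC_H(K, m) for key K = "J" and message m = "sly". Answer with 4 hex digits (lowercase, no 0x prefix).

Key "J" = 4a is 1 byte ≤ B = 6; zero-pad to 6 bytes: K' = 4a 00 00 00 00 00.
K' ⊕ ipad = 7c 36 36 36 36 36.  K' ⊕ opad = 16 5c 5c 5c 5c 5c.
Inner input = (K'⊕ipad) ∥ m = 7c 36 36 36 36 36 ∥ 73 6c 79.
Inner hash: even-index sum = 468 mod 256 = 212; odd-index sum = 270 mod 256 = 14 → d4 0e.
Outer input = (K'⊕opad) ∥ inner = 16 5c 5c 5c 5c 5c ∥ d4 0e.
Outer hash (tag): even-index sum = 418 mod 256 = 162; odd-index sum = 290 mod 256 = 34 → a2 22.

a222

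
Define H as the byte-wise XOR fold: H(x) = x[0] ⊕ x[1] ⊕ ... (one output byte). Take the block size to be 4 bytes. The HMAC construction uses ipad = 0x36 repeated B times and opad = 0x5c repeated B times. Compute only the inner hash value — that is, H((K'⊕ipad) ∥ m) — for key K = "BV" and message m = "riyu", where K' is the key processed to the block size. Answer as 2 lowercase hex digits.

03

Key "BV" = 42 56 is 2 bytes ≤ B = 4; zero-pad to 4 bytes: K' = 42 56 00 00.
K' ⊕ ipad = 74 60 36 36.
Inner input = 74 60 36 36 ∥ 72 69 79 75.
Inner hash: XOR 74⊕60⊕36⊕36⊕72⊕69⊕79⊕75 = 03.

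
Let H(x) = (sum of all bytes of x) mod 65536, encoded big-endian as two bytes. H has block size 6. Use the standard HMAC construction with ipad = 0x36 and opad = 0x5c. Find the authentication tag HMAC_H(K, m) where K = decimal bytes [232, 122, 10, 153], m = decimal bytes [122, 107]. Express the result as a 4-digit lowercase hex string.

0316

Key decimal bytes [232, 122, 10, 153] = e8 7a 0a 99 is 4 bytes ≤ B = 6; zero-pad to 6 bytes: K' = e8 7a 0a 99 00 00.
K' ⊕ ipad = de 4c 3c af 36 36.  K' ⊕ opad = b4 26 56 c5 5c 5c.
Inner input = (K'⊕ipad) ∥ m = de 4c 3c af 36 36 ∥ 7a 6b.
Inner hash: sum = 222+76+60+175+54+54+122+107 = 870 → 03 66.
Outer input = (K'⊕opad) ∥ inner = b4 26 56 c5 5c 5c ∥ 03 66.
Outer hash (tag): sum = 180+38+86+197+92+92+3+102 = 790 → 03 16.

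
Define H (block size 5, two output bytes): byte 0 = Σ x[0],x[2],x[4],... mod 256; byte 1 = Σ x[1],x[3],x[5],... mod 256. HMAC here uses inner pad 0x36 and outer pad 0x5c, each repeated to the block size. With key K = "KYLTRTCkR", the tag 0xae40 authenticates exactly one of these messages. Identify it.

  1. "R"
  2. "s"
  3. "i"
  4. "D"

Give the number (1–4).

4

Key "KYLTRTCkR" = 4b 59 4c 54 52 54 43 6b 52 is 9 bytes > B = 5, so hash it first: H(key) = 7e 6c, then zero-pad to 5 bytes: K' = 7e 6c 00 00 00.
K' ⊕ ipad = 48 5a 36 36 36; K' ⊕ opad = 22 30 5c 5c 5c.
m1: inner = H(48 5a 36 36 36 52) = b4 e2; tag = H(22 30 5c 5c 5c b4 e2) = bc40
m2: inner = H(48 5a 36 36 36 73) = b4 03; tag = H(22 30 5c 5c 5c b4 03) = dd40
m3: inner = H(48 5a 36 36 36 69) = b4 f9; tag = H(22 30 5c 5c 5c b4 f9) = d340
m4: inner = H(48 5a 36 36 36 44) = b4 d4; tag = H(22 30 5c 5c 5c b4 d4) = ae40 ← matches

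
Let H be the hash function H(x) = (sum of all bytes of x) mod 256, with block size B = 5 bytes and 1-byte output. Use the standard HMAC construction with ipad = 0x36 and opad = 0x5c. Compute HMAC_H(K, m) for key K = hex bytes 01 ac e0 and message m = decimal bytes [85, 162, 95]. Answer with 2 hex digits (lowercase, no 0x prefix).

2a

Key hex bytes 01 ac e0 is 3 bytes ≤ B = 5; zero-pad to 5 bytes: K' = 01 ac e0 00 00.
K' ⊕ ipad = 37 9a d6 36 36.  K' ⊕ opad = 5d f0 bc 5c 5c.
Inner input = (K'⊕ipad) ∥ m = 37 9a d6 36 36 ∥ 55 a2 5f.
Inner hash: sum = 55+154+214+54+54+85+162+95 = 873; mod 256 = 105 → 69.
Outer input = (K'⊕opad) ∥ inner = 5d f0 bc 5c 5c ∥ 69.
Outer hash (tag): sum = 93+240+188+92+92+105 = 810; mod 256 = 42 → 2a.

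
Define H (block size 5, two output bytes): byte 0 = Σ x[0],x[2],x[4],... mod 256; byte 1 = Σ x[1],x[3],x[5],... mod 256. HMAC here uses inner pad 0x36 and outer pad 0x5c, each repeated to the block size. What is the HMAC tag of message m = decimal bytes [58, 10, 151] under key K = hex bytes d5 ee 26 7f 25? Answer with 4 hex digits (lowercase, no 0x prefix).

6ee5

Key hex bytes d5 ee 26 7f 25 is exactly B = 5 bytes: K' = d5 ee 26 7f 25.
K' ⊕ ipad = e3 d8 10 49 13.  K' ⊕ opad = 89 b2 7a 23 79.
Inner input = (K'⊕ipad) ∥ m = e3 d8 10 49 13 ∥ 3a 0a 97.
Inner hash: even-index sum = 272 mod 256 = 16; odd-index sum = 498 mod 256 = 242 → 10 f2.
Outer input = (K'⊕opad) ∥ inner = 89 b2 7a 23 79 ∥ 10 f2.
Outer hash (tag): even-index sum = 622 mod 256 = 110; odd-index sum = 229 mod 256 = 229 → 6e e5.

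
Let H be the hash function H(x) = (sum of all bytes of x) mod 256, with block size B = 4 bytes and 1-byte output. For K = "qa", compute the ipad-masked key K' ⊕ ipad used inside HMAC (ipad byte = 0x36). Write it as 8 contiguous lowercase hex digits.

47573636

Key "qa" = 71 61 is 2 bytes ≤ B = 4; zero-pad to 4 bytes: K' = 71 61 00 00.
XOR each byte with 0x36: 71⊕36=47, 61⊕36=57, 00⊕36=36, 00⊕36=36.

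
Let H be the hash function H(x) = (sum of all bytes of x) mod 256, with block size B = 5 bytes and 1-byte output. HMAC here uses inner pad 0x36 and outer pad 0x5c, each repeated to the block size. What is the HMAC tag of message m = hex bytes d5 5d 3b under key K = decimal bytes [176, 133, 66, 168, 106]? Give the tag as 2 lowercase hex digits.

Key decimal bytes [176, 133, 66, 168, 106] = b0 85 42 a8 6a is exactly B = 5 bytes: K' = b0 85 42 a8 6a.
K' ⊕ ipad = 86 b3 74 9e 5c.  K' ⊕ opad = ec d9 1e f4 36.
Inner input = (K'⊕ipad) ∥ m = 86 b3 74 9e 5c ∥ d5 5d 3b.
Inner hash: sum = 134+179+116+158+92+213+93+59 = 1044; mod 256 = 20 → 14.
Outer input = (K'⊕opad) ∥ inner = ec d9 1e f4 36 ∥ 14.
Outer hash (tag): sum = 236+217+30+244+54+20 = 801; mod 256 = 33 → 21.

21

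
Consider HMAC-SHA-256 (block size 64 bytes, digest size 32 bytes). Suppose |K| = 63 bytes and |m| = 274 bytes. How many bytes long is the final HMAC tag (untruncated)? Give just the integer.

32

The tag is one SHA-256 digest: 32 bytes.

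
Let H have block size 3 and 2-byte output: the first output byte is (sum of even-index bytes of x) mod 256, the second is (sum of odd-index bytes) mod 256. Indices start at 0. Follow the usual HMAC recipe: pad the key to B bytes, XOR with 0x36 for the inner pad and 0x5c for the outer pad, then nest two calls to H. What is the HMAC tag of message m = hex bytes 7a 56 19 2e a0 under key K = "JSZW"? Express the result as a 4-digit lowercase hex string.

Key "JSZW" = 4a 53 5a 57 is 4 bytes > B = 3, so hash it first: H(key) = a4 aa, then zero-pad to 3 bytes: K' = a4 aa 00.
K' ⊕ ipad = 92 9c 36.  K' ⊕ opad = f8 f6 5c.
Inner input = (K'⊕ipad) ∥ m = 92 9c 36 ∥ 7a 56 19 2e a0.
Inner hash: even-index sum = 332 mod 256 = 76; odd-index sum = 463 mod 256 = 207 → 4c cf.
Outer input = (K'⊕opad) ∥ inner = f8 f6 5c ∥ 4c cf.
Outer hash (tag): even-index sum = 547 mod 256 = 35; odd-index sum = 322 mod 256 = 66 → 23 42.

2342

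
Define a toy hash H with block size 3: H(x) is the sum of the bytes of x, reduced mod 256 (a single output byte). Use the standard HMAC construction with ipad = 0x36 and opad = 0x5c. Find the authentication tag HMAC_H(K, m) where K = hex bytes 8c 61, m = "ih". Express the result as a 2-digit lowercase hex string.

Key hex bytes 8c 61 is 2 bytes ≤ B = 3; zero-pad to 3 bytes: K' = 8c 61 00.
K' ⊕ ipad = ba 57 36.  K' ⊕ opad = d0 3d 5c.
Inner input = (K'⊕ipad) ∥ m = ba 57 36 ∥ 69 68.
Inner hash: sum = 186+87+54+105+104 = 536; mod 256 = 24 → 18.
Outer input = (K'⊕opad) ∥ inner = d0 3d 5c ∥ 18.
Outer hash (tag): sum = 208+61+92+24 = 385; mod 256 = 129 → 81.

81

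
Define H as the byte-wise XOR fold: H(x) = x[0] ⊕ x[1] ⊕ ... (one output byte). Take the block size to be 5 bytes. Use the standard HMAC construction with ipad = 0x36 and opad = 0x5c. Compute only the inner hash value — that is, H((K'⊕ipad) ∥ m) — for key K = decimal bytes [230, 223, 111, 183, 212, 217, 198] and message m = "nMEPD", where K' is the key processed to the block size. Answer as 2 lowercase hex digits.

Key decimal bytes [230, 223, 111, 183, 212, 217, 198] = e6 df 6f b7 d4 d9 c6 is 7 bytes > B = 5, so hash it first: H(key) = 2a, then zero-pad to 5 bytes: K' = 2a 00 00 00 00.
K' ⊕ ipad = 1c 36 36 36 36.
Inner input = 1c 36 36 36 36 ∥ 6e 4d 45 50 44.
Inner hash: XOR 1c⊕36⊕36⊕36⊕36⊕6e⊕4d⊕45⊕50⊕44 = 6e.

6e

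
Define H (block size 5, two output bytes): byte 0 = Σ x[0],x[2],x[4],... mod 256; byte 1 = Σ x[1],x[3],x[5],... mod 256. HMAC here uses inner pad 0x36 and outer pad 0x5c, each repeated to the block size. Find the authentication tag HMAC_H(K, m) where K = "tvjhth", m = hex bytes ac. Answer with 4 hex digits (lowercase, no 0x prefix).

1846

Key "tvjhth" = 74 76 6a 68 74 68 is 6 bytes > B = 5, so hash it first: H(key) = 52 46, then zero-pad to 5 bytes: K' = 52 46 00 00 00.
K' ⊕ ipad = 64 70 36 36 36.  K' ⊕ opad = 0e 1a 5c 5c 5c.
Inner input = (K'⊕ipad) ∥ m = 64 70 36 36 36 ∥ ac.
Inner hash: even-index sum = 208 mod 256 = 208; odd-index sum = 338 mod 256 = 82 → d0 52.
Outer input = (K'⊕opad) ∥ inner = 0e 1a 5c 5c 5c ∥ d0 52.
Outer hash (tag): even-index sum = 280 mod 256 = 24; odd-index sum = 326 mod 256 = 70 → 18 46.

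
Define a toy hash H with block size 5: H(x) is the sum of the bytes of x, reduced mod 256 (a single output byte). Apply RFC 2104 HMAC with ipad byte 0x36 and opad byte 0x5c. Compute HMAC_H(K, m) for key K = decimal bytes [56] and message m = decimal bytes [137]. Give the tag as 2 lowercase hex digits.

43

Key decimal bytes [56] = 38 is 1 byte ≤ B = 5; zero-pad to 5 bytes: K' = 38 00 00 00 00.
K' ⊕ ipad = 0e 36 36 36 36.  K' ⊕ opad = 64 5c 5c 5c 5c.
Inner input = (K'⊕ipad) ∥ m = 0e 36 36 36 36 ∥ 89.
Inner hash: sum = 14+54+54+54+54+137 = 367; mod 256 = 111 → 6f.
Outer input = (K'⊕opad) ∥ inner = 64 5c 5c 5c 5c ∥ 6f.
Outer hash (tag): sum = 100+92+92+92+92+111 = 579; mod 256 = 67 → 43.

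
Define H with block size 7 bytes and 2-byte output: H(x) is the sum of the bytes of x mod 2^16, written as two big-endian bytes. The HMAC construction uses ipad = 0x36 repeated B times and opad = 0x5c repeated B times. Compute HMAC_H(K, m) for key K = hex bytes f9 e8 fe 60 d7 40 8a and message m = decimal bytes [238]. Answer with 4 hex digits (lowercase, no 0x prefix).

0485

Key hex bytes f9 e8 fe 60 d7 40 8a is exactly B = 7 bytes: K' = f9 e8 fe 60 d7 40 8a.
K' ⊕ ipad = cf de c8 56 e1 76 bc.  K' ⊕ opad = a5 b4 a2 3c 8b 1c d6.
Inner input = (K'⊕ipad) ∥ m = cf de c8 56 e1 76 bc ∥ ee.
Inner hash: sum = 207+222+200+86+225+118+188+238 = 1484 → 05 cc.
Outer input = (K'⊕opad) ∥ inner = a5 b4 a2 3c 8b 1c d6 ∥ 05 cc.
Outer hash (tag): sum = 165+180+162+60+139+28+214+5+204 = 1157 → 04 85.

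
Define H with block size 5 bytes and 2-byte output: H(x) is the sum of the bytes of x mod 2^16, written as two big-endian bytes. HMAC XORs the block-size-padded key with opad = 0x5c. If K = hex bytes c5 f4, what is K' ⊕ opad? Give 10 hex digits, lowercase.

Key hex bytes c5 f4 is 2 bytes ≤ B = 5; zero-pad to 5 bytes: K' = c5 f4 00 00 00.
XOR each byte with 0x5c: c5⊕5c=99, f4⊕5c=a8, 00⊕5c=5c, 00⊕5c=5c, 00⊕5c=5c.

99a85c5c5c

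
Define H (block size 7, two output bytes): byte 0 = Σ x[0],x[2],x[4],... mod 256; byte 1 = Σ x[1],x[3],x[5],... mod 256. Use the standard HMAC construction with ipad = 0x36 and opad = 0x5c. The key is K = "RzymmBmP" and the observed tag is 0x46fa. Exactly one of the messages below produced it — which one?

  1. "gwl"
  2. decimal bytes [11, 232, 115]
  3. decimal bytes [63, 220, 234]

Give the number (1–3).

2

Key "RzymmBmP" = 52 7a 79 6d 6d 42 6d 50 is 8 bytes > B = 7, so hash it first: H(key) = a5 79, then zero-pad to 7 bytes: K' = a5 79 00 00 00 00 00.
K' ⊕ ipad = 93 4f 36 36 36 36 36; K' ⊕ opad = f9 25 5c 5c 5c 5c 5c.
m1: inner = H(93 4f 36 36 36 36 36 67 77 6c) = ac 8e; tag = H(f9 25 5c 5c 5c 5c 5c ac 8e) = 9b89
m2: inner = H(93 4f 36 36 36 36 36 0b e8 73) = 1d 39; tag = H(f9 25 5c 5c 5c 5c 5c 1d 39) = 46fa ← matches
m3: inner = H(93 4f 36 36 36 36 36 3f dc ea) = 11 e4; tag = H(f9 25 5c 5c 5c 5c 5c 11 e4) = f1ee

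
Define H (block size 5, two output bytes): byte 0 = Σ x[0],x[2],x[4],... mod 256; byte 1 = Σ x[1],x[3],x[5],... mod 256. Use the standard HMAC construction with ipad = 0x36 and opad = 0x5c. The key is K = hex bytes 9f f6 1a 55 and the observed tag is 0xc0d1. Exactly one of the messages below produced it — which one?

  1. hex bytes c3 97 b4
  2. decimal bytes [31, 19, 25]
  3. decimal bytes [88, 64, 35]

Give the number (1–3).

2

Key hex bytes 9f f6 1a 55 is 4 bytes ≤ B = 5; zero-pad to 5 bytes: K' = 9f f6 1a 55 00.
K' ⊕ ipad = a9 c0 2c 63 36; K' ⊕ opad = c3 aa 46 09 5c.
m1: inner = H(a9 c0 2c 63 36 c3 97 b4) = a2 9a; tag = H(c3 aa 46 09 5c a2 9a) = ff55
m2: inner = H(a9 c0 2c 63 36 1f 13 19) = 1e 5b; tag = H(c3 aa 46 09 5c 1e 5b) = c0d1 ← matches
m3: inner = H(a9 c0 2c 63 36 58 40 23) = 4b 9e; tag = H(c3 aa 46 09 5c 4b 9e) = 03fe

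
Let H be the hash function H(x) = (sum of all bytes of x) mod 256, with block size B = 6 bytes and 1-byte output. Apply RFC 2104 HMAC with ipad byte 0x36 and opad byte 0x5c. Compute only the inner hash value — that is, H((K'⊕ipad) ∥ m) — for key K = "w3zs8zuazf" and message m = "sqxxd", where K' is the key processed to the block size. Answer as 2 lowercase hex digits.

0f

Key "w3zs8zuazf" = 77 33 7a 73 38 7a 75 61 7a 66 is 10 bytes > B = 6, so hash it first: H(key) = ff, then zero-pad to 6 bytes: K' = ff 00 00 00 00 00.
K' ⊕ ipad = c9 36 36 36 36 36.
Inner input = c9 36 36 36 36 36 ∥ 73 71 78 78 64.
Inner hash: sum = 201+54+54+54+54+54+115+113+120+120+100 = 1039; mod 256 = 15 → 0f.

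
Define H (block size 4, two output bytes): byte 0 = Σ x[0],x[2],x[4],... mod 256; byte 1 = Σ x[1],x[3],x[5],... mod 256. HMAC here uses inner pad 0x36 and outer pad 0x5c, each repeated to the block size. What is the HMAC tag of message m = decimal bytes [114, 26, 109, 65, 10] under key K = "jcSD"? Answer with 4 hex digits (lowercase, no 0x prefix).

ef79

Key "jcSD" = 6a 63 53 44 is exactly B = 4 bytes: K' = 6a 63 53 44.
K' ⊕ ipad = 5c 55 65 72.  K' ⊕ opad = 36 3f 0f 18.
Inner input = (K'⊕ipad) ∥ m = 5c 55 65 72 ∥ 72 1a 6d 41 0a.
Inner hash: even-index sum = 426 mod 256 = 170; odd-index sum = 290 mod 256 = 34 → aa 22.
Outer input = (K'⊕opad) ∥ inner = 36 3f 0f 18 ∥ aa 22.
Outer hash (tag): even-index sum = 239 mod 256 = 239; odd-index sum = 121 mod 256 = 121 → ef 79.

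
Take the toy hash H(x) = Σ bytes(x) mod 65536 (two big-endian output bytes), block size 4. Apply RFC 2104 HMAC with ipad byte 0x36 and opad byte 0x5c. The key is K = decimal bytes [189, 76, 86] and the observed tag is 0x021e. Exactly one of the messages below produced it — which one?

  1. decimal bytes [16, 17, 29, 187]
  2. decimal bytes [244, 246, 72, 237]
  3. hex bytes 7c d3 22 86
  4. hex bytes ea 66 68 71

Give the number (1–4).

Key decimal bytes [189, 76, 86] = bd 4c 56 is 3 bytes ≤ B = 4; zero-pad to 4 bytes: K' = bd 4c 56 00.
K' ⊕ ipad = 8b 7a 60 36; K' ⊕ opad = e1 10 0a 5c.
m1: inner = H(8b 7a 60 36 10 11 1d bb) = 02 94; tag = H(e1 10 0a 5c 02 94) = 01ed
m2: inner = H(8b 7a 60 36 f4 f6 48 ed) = 04 ba; tag = H(e1 10 0a 5c 04 ba) = 0215
m3: inner = H(8b 7a 60 36 7c d3 22 86) = 03 92; tag = H(e1 10 0a 5c 03 92) = 01ec
m4: inner = H(8b 7a 60 36 ea 66 68 71) = 03 c4; tag = H(e1 10 0a 5c 03 c4) = 021e ← matches

4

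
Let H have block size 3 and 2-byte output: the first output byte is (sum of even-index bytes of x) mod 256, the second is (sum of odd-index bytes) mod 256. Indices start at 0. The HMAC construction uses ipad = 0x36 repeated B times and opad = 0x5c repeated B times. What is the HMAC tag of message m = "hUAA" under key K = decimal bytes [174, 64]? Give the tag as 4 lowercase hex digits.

6d80

Key decimal bytes [174, 64] = ae 40 is 2 bytes ≤ B = 3; zero-pad to 3 bytes: K' = ae 40 00.
K' ⊕ ipad = 98 76 36.  K' ⊕ opad = f2 1c 5c.
Inner input = (K'⊕ipad) ∥ m = 98 76 36 ∥ 68 55 41 41.
Inner hash: even-index sum = 356 mod 256 = 100; odd-index sum = 287 mod 256 = 31 → 64 1f.
Outer input = (K'⊕opad) ∥ inner = f2 1c 5c ∥ 64 1f.
Outer hash (tag): even-index sum = 365 mod 256 = 109; odd-index sum = 128 mod 256 = 128 → 6d 80.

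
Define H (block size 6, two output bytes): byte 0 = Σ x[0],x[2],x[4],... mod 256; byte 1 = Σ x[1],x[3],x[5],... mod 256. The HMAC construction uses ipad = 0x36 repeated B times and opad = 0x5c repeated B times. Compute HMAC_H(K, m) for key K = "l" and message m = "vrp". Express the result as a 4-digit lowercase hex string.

9428

Key "l" = 6c is 1 byte ≤ B = 6; zero-pad to 6 bytes: K' = 6c 00 00 00 00 00.
K' ⊕ ipad = 5a 36 36 36 36 36.  K' ⊕ opad = 30 5c 5c 5c 5c 5c.
Inner input = (K'⊕ipad) ∥ m = 5a 36 36 36 36 36 ∥ 76 72 70.
Inner hash: even-index sum = 428 mod 256 = 172; odd-index sum = 276 mod 256 = 20 → ac 14.
Outer input = (K'⊕opad) ∥ inner = 30 5c 5c 5c 5c 5c ∥ ac 14.
Outer hash (tag): even-index sum = 404 mod 256 = 148; odd-index sum = 296 mod 256 = 40 → 94 28.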